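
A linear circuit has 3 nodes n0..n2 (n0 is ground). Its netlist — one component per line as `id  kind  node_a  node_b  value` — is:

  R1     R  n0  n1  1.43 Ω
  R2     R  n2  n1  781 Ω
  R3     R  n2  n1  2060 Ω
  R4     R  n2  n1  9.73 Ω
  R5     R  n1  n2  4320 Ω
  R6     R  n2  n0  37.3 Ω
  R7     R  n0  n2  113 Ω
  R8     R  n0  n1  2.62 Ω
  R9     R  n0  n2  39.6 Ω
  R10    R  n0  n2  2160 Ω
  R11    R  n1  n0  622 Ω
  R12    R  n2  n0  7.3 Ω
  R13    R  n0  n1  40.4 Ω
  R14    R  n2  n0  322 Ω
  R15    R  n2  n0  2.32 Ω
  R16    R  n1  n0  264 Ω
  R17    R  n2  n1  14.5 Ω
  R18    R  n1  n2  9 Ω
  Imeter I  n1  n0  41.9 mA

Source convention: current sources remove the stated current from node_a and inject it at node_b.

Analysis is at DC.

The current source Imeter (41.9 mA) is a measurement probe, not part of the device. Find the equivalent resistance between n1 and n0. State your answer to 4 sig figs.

R_eq = 0.7648 Ω

Element admittances at DC:
  Y(R1) = 0.6993 S between n0,n1
  Y(R2) = 0.001280 S between n2,n1
  Y(R3) = 0.0004854 S between n2,n1
  Y(R4) = 0.1028 S between n2,n1
  Y(R5) = 0.0002315 S between n1,n2
  Y(R6) = 0.02681 S between n2,n0
  Y(R7) = 0.008850 S between n0,n2
  Y(R8) = 0.3817 S between n0,n1
  Y(R9) = 0.02525 S between n0,n2
  Y(R10) = 0.0004630 S between n0,n2
  Y(R11) = 0.001608 S between n1,n0
  Y(R12) = 0.1370 S between n2,n0
  Y(R13) = 0.02475 S between n0,n1
  Y(R14) = 0.003106 S between n2,n0
  Y(R15) = 0.4310 S between n2,n0
  Y(R16) = 0.003788 S between n1,n0
  Y(R17) = 0.06897 S between n2,n1
  Y(R18) = 0.1111 S between n1,n2
  Imeter: injects 0.0419 A into n0 (from n1)
Assemble and solve the 2×2 MNA system:
  V(n1)=-0.03205  V(n2)=-0.009950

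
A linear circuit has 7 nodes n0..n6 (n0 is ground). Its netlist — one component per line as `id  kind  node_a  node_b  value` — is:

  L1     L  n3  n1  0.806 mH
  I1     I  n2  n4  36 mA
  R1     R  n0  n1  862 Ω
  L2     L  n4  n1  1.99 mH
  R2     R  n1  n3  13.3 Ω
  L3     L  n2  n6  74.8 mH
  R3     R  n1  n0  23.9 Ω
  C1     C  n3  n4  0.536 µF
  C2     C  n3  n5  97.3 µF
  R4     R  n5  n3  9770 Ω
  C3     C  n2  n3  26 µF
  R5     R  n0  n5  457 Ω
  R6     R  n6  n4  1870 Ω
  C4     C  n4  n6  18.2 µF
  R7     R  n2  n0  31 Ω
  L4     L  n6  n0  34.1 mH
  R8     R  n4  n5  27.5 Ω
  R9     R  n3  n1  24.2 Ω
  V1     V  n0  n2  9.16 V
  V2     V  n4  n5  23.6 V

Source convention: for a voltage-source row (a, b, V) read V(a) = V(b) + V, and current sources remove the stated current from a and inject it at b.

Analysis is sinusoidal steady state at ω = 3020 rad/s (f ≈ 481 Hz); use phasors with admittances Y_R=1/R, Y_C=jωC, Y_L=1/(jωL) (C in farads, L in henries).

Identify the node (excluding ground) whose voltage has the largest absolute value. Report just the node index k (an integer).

6

MNA unknowns: 6 node voltages V₁..V_6 plus 2 source currents (V1, V2)
L1: Y=0.000-0.4108j on G[3,1]
I1: z[2]−=0.036, z[4]+=0.036
R1: Y=0.001160+0.000j on G[0,1]
L2: Y=0.000-0.1664j on G[4,1]
R2: Y=0.07519+0.000j on G[1,3]
L3: Y=0.000-0.004427j on G[2,6]
R3: Y=0.04184+0.000j on G[1,0]
C1: Y=0.000+0.001619j on G[3,4]
C2: Y=0.000+0.2938j on G[3,5]
R4: Y=0.0001024+0.000j on G[5,3]
C3: Y=0.000+0.07852j on G[2,3]
R5: Y=0.002188+0.000j on G[0,5]
R6: Y=0.0005348+0.000j on G[6,4]
C4: Y=0.000+0.05496j on G[4,6]
R7: Y=0.03226+0.000j on G[2,0]
L4: Y=0.000-0.009710j on G[6,0]
R8: Y=0.03636+0.000j on G[4,5]
R9: Y=0.04132+0.000j on G[3,1]
V1: row V0−V2=9.16, i_V1 at 0,2
V2: row V4−V5=23.6, i_V2 at 4,5
solve → V1=10.03+6.811j, V2=-9.160+0.000j, V3=-2.651+8.795j, V4=40.96+13.38j, V5=17.36+13.38j, V6=56.07+18.21j
aux → i_V1=0.3505-0.2223j, i_V2=-2.165+5.910j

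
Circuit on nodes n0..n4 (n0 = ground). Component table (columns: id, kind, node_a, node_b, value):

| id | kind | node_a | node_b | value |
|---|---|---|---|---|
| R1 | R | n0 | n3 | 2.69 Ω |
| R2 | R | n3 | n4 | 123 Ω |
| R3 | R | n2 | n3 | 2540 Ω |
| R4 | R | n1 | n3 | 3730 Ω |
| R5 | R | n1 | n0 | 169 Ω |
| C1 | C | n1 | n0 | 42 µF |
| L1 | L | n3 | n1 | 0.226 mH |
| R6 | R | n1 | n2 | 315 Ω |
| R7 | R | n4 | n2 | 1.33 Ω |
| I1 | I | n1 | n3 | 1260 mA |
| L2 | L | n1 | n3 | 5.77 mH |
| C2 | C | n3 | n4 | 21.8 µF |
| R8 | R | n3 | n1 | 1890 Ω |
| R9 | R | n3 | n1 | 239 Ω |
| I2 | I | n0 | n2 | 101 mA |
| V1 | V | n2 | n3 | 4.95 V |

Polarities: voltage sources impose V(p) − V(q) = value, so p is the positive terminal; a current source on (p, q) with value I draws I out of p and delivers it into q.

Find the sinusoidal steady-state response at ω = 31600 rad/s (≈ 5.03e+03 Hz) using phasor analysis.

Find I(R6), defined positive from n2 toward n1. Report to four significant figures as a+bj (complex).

0.02750+0.001880j A

Apply KCL at each of the 4 non-ground nodes and solve the resulting linear system.
Node n1: branches {R4, R5, C1, L1, R6, I1, L2, R8, R9} → V_1 = -0.4072+0.8480j
Node n2: branches {R3, R6, R7, I2, V1} → V_2 = 8.256+1.440j
Node n3: branches {R1, R2, R3, R4, L1, I1, L2, C2, R8, R9, V1} → V_3 = 3.306+1.440j
Node n4: branches {R2, R7, C2} → V_4 = 5.994-0.9965j
Source currents: i(V1)=-1.629-1.834j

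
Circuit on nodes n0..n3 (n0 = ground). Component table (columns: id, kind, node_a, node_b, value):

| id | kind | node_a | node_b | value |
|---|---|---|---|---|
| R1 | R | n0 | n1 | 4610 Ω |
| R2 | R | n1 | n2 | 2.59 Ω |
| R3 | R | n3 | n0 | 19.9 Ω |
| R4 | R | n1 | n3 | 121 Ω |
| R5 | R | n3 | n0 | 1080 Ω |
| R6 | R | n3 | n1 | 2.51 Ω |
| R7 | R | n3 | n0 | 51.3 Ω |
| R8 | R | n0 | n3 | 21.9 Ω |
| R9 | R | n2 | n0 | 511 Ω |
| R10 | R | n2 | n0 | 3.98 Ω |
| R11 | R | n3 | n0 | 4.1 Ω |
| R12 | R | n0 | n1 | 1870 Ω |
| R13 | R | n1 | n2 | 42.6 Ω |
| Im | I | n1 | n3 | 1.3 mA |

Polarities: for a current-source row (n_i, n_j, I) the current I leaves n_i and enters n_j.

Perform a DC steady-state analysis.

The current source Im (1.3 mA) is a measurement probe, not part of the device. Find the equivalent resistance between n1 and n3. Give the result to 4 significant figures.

Apply KCL at each of the 3 non-ground nodes and solve the resulting linear system.
Node n1: branches {R1, R2, R4, R6, R12, R13, Im} → V_1 = -0.001753
Node n2: branches {R2, R9, R10, R13} → V_2 = -0.001084
Node n3: branches {R3, R4, R5, R6, R7, R8, R11, Im} → V_3 = 0.0007653

R_eq = 1.938 Ω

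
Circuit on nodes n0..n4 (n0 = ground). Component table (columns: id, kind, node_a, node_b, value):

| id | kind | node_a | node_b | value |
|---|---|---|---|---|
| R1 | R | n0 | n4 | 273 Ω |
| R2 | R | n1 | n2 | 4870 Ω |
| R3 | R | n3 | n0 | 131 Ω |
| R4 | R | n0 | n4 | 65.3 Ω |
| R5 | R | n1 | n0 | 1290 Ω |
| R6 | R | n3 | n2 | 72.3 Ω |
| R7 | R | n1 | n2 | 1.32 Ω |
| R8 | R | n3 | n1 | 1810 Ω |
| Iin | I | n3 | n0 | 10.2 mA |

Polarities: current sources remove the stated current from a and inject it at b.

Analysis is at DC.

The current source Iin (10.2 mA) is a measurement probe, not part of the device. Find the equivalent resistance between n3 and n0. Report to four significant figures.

Apply KCL at each of the 4 non-ground nodes and solve the resulting linear system.
Node n1: branches {R2, R5, R7, R8} → V_1 = -1.155
Node n2: branches {R2, R6, R7} → V_2 = -1.157
Node n3: branches {R3, R6, R8, Iin} → V_3 = -1.219
Node n4: branches {R1, R4} → V_4 = 0.000

R_eq = 119.5 Ω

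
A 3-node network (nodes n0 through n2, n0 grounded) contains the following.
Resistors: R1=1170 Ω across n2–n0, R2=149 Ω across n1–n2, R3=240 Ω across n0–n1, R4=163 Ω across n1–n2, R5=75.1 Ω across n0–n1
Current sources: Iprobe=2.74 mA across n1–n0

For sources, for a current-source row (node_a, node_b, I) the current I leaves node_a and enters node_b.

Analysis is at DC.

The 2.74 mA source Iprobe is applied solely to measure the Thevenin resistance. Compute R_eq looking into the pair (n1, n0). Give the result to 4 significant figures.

Element admittances at DC:
  Y(R1) = 0.0008547 S between n2,n0
  Y(R2) = 0.006711 S between n1,n2
  Y(R3) = 0.004167 S between n0,n1
  Y(R4) = 0.006135 S between n1,n2
  Y(R5) = 0.01332 S between n0,n1
  Iprobe: injects 0.00274 A into n0 (from n1)
Assemble and solve the 2×2 MNA system:
  V(n1)=-0.1499  V(n2)=-0.1405

R_eq = 54.69 Ω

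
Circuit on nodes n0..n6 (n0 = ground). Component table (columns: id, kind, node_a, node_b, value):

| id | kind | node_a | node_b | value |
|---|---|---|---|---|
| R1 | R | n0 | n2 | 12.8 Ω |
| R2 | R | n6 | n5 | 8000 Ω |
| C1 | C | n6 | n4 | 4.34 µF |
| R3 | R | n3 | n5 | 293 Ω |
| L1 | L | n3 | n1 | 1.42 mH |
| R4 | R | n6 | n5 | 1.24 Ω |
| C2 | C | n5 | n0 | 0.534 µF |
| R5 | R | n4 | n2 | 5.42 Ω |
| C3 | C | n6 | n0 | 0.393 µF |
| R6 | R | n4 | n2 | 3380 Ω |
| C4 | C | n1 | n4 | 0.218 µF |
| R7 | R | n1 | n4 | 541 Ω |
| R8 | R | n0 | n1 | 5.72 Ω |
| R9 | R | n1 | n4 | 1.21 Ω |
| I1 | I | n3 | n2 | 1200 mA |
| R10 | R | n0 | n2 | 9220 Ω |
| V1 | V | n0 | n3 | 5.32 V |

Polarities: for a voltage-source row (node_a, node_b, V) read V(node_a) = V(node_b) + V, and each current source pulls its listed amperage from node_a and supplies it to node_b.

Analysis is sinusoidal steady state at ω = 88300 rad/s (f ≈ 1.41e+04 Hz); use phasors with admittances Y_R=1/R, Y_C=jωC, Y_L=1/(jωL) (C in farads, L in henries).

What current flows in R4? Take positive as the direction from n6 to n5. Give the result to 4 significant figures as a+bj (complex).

0.07091+0.1399j A

Apply KCL at each of the 6 non-ground nodes and solve the resulting linear system.
Node n1: branches {L1, C4, R7, R8, R9} → V_1 = 3.121-0.7272j
Node n2: branches {R1, R5, R6, I1, R10} → V_2 = 7.209-0.6864j
Node n3: branches {R3, L1, I1, V1} → V_3 = -5.320+0.000j
Node n4: branches {C1, R5, R6, C4, R7, R9} → V_4 = 3.767-0.9770j
Node n5: branches {R2, R3, R4, C2} → V_5 = 3.032-0.8996j
Node n6: branches {R2, C1, R4, C3} → V_6 = 3.120-0.7261j
Source currents: i(V1)=1.177+0.07039j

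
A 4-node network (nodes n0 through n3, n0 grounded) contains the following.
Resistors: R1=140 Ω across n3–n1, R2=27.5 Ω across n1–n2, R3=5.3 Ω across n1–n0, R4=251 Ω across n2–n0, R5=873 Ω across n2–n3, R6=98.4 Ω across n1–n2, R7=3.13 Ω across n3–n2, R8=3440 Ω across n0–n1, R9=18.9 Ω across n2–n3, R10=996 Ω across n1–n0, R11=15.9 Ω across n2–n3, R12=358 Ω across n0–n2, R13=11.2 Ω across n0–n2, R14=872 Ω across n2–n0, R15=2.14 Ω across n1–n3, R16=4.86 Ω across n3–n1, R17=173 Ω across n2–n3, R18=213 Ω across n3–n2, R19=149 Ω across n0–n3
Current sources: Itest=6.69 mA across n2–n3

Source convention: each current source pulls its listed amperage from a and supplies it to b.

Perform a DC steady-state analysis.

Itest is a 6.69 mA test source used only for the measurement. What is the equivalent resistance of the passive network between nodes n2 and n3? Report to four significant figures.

R_eq = 1.840 Ω

Apply KCL at each of the 3 non-ground nodes and solve the resulting linear system.
Node n1: branches {R1, R2, R3, R6, R8, R10, R15, R16} → V_1 = 0.003472
Node n2: branches {R2, R4, R5, R6, R7, R9, R11, R12, R13, R14, R17, R18, Itest} → V_2 = -0.007143
Node n3: branches {R1, R5, R7, R9, R11, R15, R16, R17, R18, R19, Itest} → V_3 = 0.005168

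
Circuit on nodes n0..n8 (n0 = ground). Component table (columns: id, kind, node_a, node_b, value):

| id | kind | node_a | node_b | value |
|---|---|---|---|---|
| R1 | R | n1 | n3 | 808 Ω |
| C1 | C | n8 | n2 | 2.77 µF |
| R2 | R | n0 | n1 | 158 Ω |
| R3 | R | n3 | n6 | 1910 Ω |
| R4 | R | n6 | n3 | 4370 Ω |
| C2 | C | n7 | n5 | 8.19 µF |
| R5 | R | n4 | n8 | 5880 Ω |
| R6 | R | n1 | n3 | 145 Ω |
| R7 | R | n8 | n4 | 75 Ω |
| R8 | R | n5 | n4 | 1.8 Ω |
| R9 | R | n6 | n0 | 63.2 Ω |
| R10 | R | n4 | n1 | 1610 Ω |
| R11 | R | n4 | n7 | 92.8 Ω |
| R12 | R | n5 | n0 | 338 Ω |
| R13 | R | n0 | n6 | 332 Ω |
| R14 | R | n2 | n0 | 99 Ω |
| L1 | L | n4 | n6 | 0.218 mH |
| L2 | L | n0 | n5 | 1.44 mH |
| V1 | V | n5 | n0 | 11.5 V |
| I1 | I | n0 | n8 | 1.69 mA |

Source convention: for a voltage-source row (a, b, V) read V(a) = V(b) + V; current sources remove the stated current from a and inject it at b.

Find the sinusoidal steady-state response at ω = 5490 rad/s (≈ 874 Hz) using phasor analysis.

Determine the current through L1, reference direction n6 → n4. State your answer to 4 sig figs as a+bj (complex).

Apply KCL at each of the 8 non-ground nodes and solve the resulting linear system.
Node n1: branches {R1, R2, R6, R10} → V_1 = 1.888-0.02747j
Node n2: branches {C1, R14} → V_2 = 5.574+2.103j
Node n3: branches {R1, R3, R4, R6} → V_3 = 2.660-0.04898j
Node n4: branches {R5, R7, R8, R10, R11, L1} → V_4 = 11.02-0.02578j
Node n5: branches {C2, R8, R12, L2, V1} → V_5 = 11.50+0.000j
Node n6: branches {R3, R4, R9, R13, L1} → V_6 = 11.01-0.2815j
Node n7: branches {C2, R11} → V_7 = 11.47+0.1084j
Node n8: branches {C1, R5, R7, I1} → V_8 = 6.971-1.599j
Source currents: i(V1)=-0.3079+1.439j

-0.2136+0.005476j A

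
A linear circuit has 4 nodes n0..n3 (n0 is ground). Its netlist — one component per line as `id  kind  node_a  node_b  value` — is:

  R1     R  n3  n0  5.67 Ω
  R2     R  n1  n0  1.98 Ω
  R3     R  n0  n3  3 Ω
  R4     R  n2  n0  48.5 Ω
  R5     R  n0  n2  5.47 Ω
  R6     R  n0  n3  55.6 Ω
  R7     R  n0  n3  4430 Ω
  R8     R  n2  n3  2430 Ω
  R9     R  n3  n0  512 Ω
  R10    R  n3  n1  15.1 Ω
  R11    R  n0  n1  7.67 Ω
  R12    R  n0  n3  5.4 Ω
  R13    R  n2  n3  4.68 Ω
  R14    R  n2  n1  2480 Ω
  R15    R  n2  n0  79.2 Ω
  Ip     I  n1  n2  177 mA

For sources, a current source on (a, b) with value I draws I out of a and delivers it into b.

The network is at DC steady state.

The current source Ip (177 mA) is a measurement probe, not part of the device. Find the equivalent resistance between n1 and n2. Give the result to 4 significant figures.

Element admittances at DC:
  Y(R1) = 0.1764 S between n3,n0
  Y(R2) = 0.5051 S between n1,n0
  Y(R3) = 0.3333 S between n0,n3
  Y(R4) = 0.02062 S between n2,n0
  Y(R5) = 0.1828 S between n0,n2
  Y(R6) = 0.01799 S between n0,n3
  Y(R7) = 0.0002257 S between n0,n3
  Y(R8) = 0.0004115 S between n2,n3
  Y(R9) = 0.001953 S between n3,n0
  Y(R10) = 0.06623 S between n3,n1
  Y(R11) = 0.1304 S between n0,n1
  Y(R12) = 0.1852 S between n0,n3
  Y(R13) = 0.2137 S between n2,n3
  Y(R14) = 0.0004032 S between n2,n1
  Y(R15) = 0.01263 S between n2,n0
  Ip: injects 0.177 A into n2 (from n1)
Assemble and solve the 3×3 MNA system:
  V(n1)=-0.2442  V(n2)=0.4510  V(n3)=0.08076

R_eq = 3.928 Ω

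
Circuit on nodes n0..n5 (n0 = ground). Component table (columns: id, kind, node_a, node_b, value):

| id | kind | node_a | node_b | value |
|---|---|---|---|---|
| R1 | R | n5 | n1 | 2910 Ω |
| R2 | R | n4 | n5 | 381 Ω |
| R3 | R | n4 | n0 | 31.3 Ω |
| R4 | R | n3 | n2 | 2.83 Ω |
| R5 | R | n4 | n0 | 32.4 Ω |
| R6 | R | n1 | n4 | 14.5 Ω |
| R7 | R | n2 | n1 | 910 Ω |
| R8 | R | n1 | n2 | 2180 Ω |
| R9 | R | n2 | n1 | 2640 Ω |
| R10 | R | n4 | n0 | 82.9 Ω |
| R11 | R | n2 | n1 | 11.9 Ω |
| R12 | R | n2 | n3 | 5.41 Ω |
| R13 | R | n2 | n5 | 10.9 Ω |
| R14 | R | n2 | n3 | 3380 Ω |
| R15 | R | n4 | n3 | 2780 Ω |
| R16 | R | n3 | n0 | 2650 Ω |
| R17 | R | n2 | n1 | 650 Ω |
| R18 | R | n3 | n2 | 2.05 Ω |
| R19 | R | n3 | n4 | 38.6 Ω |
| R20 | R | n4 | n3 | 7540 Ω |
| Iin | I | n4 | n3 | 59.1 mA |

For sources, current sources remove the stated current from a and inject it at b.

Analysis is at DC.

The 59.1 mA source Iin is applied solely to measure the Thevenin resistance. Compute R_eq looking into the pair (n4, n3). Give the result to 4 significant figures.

R_eq = 15.07 Ω

Apply KCL at each of the 5 non-ground nodes and solve the resulting linear system.
Node n1: branches {R1, R6, R7, R8, R9, R11, R17} → V_1 = 0.4751
Node n2: branches {R4, R7, R8, R9, R11, R12, R13, R14, R17, R18} → V_2 = 0.8517
Node n3: branches {R4, R12, R14, R15, R16, R18, R19, R20, Iin} → V_3 = 0.8861
Node n4: branches {R2, R3, R5, R6, R10, R15, R19, R20, Iin} → V_4 = -0.004466
Node n5: branches {R1, R2, R13} → V_5 = 0.8266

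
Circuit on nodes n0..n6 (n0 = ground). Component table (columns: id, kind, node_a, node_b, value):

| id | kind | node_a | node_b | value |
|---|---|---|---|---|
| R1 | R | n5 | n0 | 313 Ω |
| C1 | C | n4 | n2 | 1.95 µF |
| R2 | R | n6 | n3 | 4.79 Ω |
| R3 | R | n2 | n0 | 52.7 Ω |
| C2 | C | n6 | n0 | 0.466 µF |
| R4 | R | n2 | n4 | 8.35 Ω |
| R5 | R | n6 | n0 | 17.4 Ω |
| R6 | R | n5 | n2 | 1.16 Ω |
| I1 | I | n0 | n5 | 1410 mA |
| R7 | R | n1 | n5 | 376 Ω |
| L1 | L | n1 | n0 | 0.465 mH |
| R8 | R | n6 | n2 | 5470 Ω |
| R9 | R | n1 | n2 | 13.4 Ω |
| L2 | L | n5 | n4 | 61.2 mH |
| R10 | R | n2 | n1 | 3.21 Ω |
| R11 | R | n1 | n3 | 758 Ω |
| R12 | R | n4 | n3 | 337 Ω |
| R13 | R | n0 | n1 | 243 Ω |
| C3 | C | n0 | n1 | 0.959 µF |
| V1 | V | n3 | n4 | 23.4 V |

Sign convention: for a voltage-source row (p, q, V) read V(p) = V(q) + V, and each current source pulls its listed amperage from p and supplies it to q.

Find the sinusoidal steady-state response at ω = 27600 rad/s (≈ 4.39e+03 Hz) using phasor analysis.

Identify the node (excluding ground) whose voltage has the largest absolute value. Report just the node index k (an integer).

Element admittances at ω=27600 rad/s:
  Y(R1) = 0.003195+0.000j S between n5,n0
  Y(C1) = 0.000+0.05382j S between n4,n2
  Y(R2) = 0.2088+0.000j S between n6,n3
  Y(R3) = 0.01898+0.000j S between n2,n0
  Y(C2) = 0.000+0.01286j S between n6,n0
  Y(R4) = 0.1198+0.000j S between n2,n4
  Y(R5) = 0.05747+0.000j S between n6,n0
  Y(R6) = 0.8621+0.000j S between n5,n2
  I1: injects 1.41 A into n5 (from n0)
  Y(R7) = 0.002660+0.000j S between n1,n5
  Y(L1) = 0.000-0.07792j S between n1,n0
  Y(R8) = 0.0001828+0.000j S between n6,n2
  Y(R9) = 0.07463+0.000j S between n1,n2
  Y(L2) = 0.000-0.0005920j S between n5,n4
  Y(R10) = 0.3115+0.000j S between n2,n1
  Y(R11) = 0.001319+0.000j S between n1,n3
  Y(R12) = 0.002967+0.000j S between n4,n3
  Y(R13) = 0.004115+0.000j S between n0,n1
  Y(C3) = 0.000+0.02647j S between n0,n1
  V1: constraint V(n3)−V(n4) = 23.4
Assemble and solve the 7×7 MNA system:
  V(n1)=7.644+3.256j  V(n2)=8.092+2.279j  V(n3)=23.16+3.228j  V(n4)=-0.2437+3.228j  V(n5)=9.686+2.281j  V(n6)=18.23+1.651j
  i(V1)=-1.118-0.3292j

3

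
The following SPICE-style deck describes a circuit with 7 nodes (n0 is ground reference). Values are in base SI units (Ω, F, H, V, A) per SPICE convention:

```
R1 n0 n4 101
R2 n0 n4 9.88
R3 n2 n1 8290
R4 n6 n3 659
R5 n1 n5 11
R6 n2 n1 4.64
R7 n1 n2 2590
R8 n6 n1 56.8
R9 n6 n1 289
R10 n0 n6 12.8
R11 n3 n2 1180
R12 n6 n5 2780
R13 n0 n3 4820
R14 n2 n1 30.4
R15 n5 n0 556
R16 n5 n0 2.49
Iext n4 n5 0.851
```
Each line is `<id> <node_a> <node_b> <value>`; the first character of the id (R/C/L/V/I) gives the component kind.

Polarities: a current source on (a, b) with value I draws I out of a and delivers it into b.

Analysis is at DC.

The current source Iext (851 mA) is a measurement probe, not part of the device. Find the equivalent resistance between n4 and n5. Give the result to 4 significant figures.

Element admittances at DC:
  Y(R1) = 0.009901 S between n0,n4
  Y(R2) = 0.1012 S between n0,n4
  Y(R3) = 0.0001206 S between n2,n1
  Y(R4) = 0.001517 S between n6,n3
  Y(R5) = 0.09091 S between n1,n5
  Y(R6) = 0.2155 S between n2,n1
  Y(R7) = 0.0003861 S between n1,n2
  Y(R8) = 0.01761 S between n6,n1
  Y(R9) = 0.003460 S between n6,n1
  Y(R10) = 0.07812 S between n0,n6
  Y(R11) = 0.0008475 S between n3,n2
  Y(R12) = 0.0003597 S between n6,n5
  Y(R13) = 0.0002075 S between n0,n3
  Y(R14) = 0.03289 S between n2,n1
  Y(R15) = 0.001799 S between n5,n0
  Y(R16) = 0.4016 S between n5,n0
  Iext: injects 0.851 A into n5 (from n4)
Assemble and solve the 6×6 MNA system:
  V(n1)=1.717  V(n2)=1.714  V(n3)=0.7870  V(n4)=-7.659  V(n5)=2.036  V(n6)=0.3769

R_eq = 11.39 Ω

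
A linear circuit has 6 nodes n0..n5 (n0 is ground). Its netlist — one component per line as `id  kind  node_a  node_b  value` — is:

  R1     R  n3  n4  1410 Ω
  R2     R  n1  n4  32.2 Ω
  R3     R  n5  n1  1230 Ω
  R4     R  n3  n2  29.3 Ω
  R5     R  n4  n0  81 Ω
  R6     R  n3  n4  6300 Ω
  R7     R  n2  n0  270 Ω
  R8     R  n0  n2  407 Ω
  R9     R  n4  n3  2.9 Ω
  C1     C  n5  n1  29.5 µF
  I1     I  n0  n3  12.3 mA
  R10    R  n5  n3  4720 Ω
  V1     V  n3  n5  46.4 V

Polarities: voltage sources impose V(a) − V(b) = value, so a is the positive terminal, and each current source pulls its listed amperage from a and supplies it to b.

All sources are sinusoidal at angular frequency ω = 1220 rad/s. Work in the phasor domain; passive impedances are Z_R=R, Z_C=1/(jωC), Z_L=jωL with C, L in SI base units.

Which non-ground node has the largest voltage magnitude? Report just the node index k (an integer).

Element admittances at ω=1220 rad/s:
  Y(R1) = 0.0007092+0.000j S between n3,n4
  Y(R2) = 0.03106+0.000j S between n1,n4
  Y(R3) = 0.0008130+0.000j S between n5,n1
  Y(R4) = 0.03413+0.000j S between n3,n2
  Y(R5) = 0.01235+0.000j S between n4,n0
  Y(R6) = 0.0001587+0.000j S between n3,n4
  Y(R7) = 0.003704+0.000j S between n2,n0
  Y(R8) = 0.002457+0.000j S between n0,n2
  Y(R9) = 0.3448+0.000j S between n4,n3
  Y(C1) = 0.000+0.03599j S between n5,n1
  I1: injects 0.0123 A into n3 (from n0)
  Y(R10) = 0.0002119+0.000j S between n5,n3
  V1: constraint V(n3)−V(n5) = 46.4
Assemble and solve the 6×6 MNA system:
  V(n1)=-26.06-20.81j  V(n2)=1.987+1.073j  V(n3)=2.346+1.267j  V(n4)=0.004615-0.5356j  V(n5)=-44.05+1.267j
  i(V1)=-0.8192-0.6298j

5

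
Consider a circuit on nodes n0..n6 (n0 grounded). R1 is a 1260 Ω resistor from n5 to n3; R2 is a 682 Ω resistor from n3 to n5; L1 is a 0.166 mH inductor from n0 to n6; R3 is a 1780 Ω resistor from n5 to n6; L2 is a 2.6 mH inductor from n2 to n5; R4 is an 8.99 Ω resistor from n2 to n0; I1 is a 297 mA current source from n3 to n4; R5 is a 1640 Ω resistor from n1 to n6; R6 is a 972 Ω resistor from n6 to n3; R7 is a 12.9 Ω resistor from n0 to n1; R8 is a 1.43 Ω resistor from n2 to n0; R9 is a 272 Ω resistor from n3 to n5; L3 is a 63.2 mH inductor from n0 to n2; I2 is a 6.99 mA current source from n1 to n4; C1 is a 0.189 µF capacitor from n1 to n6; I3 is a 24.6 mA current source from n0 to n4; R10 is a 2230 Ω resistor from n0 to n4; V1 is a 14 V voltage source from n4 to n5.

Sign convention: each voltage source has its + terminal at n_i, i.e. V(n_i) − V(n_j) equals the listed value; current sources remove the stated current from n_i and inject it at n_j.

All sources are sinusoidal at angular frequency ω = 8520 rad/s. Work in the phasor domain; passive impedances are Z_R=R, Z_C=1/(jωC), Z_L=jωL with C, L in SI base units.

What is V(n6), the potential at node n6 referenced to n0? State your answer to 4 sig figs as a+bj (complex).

-0.003085-0.06195j V

Apply KCL at each of the 6 non-ground nodes and solve the resulting linear system.
Node n1: branches {R5, R7, I2, C1} → V_1 = -0.08819+0.001271j
Node n2: branches {L2, R4, R8, L3} → V_2 = 0.08500-0.003460j
Node n3: branches {R1, R2, I1, R6, R9} → V_3 = -42.51+1.289j
Node n4: branches {I1, I2, I3, R10, V1} → V_4 = 14.15+1.523j
Node n5: branches {R1, R2, R3, L2, R9, V1} → V_5 = 0.1506+1.523j
Node n6: branches {L1, R3, R5, R6, C1} → V_6 = -0.003085-0.06195j
Source currents: i(V1)=0.3222-0.0006828j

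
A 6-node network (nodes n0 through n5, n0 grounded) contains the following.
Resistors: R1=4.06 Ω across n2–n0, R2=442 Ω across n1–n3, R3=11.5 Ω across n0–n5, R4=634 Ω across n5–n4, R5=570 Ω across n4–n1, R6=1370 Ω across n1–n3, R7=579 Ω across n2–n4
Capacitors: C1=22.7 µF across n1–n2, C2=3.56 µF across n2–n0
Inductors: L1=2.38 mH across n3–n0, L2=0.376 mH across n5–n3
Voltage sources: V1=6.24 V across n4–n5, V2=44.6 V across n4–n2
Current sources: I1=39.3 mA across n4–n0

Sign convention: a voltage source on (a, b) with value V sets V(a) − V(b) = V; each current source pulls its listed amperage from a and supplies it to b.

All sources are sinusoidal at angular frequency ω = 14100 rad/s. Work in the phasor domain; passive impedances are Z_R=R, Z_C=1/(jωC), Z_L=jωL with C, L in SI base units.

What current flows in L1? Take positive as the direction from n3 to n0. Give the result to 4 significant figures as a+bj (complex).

0.08068-0.7344j A

Apply KCL at each of the 5 non-ground nodes and solve the resulting linear system.
Node n1: branches {R2, C1, R5, R6} → V_1 = -9.815+3.115j
Node n2: branches {R1, C1, C2, R7, V2} → V_2 = -9.815+3.682j
Node n3: branches {R2, L1, L2, R6} → V_3 = 24.65+2.708j
Node n4: branches {R4, R5, R7, V1, V2, I1} → V_4 = 34.79+3.682j
Node n5: branches {R3, R4, L2, V1} → V_5 = 28.55+3.682j
Source currents: i(V1)=2.656-0.4155j, i(V2)=-2.861+0.4145j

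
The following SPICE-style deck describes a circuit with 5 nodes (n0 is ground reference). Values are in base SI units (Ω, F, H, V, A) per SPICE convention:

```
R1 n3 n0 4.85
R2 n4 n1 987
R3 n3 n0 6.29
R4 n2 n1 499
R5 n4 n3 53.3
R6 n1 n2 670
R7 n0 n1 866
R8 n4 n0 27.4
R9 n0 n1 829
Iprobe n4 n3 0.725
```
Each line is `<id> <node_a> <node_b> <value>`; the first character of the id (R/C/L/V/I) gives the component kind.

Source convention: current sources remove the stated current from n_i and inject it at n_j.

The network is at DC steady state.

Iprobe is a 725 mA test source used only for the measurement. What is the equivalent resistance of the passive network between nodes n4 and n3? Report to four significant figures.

R_eq = 19.04 Ω

MNA unknowns: 4 node voltages V₁..V_4
R1: Y=0.2062 on G[3,0]
R2: Y=0.001013 on G[4,1]
R3: Y=0.1590 on G[3,0]
R4: Y=0.002004 on G[2,1]
R5: Y=0.01876 on G[4,3]
R6: Y=0.001493 on G[1,2]
R7: Y=0.001155 on G[0,1]
R8: Y=0.03650 on G[4,0]
R9: Y=0.001206 on G[0,1]
Iprobe: z[4]−=0.725, z[3]+=0.725
solve → V1=-3.761, V2=-3.761, V3=1.276, V4=-12.53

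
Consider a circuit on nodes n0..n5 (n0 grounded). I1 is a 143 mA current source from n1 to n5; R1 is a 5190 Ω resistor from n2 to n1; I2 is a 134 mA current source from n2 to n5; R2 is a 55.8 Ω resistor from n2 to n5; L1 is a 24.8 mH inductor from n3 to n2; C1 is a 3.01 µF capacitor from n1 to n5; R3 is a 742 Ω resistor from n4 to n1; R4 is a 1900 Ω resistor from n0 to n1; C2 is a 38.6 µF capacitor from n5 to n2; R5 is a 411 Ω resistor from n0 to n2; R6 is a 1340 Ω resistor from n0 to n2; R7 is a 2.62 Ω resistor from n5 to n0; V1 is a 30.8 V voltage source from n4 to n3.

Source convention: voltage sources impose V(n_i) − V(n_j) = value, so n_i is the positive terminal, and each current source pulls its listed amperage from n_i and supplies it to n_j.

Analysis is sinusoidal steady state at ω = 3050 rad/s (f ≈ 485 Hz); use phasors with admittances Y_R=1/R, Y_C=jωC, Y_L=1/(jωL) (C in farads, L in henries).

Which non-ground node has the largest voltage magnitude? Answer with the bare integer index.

Apply KCL at each of the 5 non-ground nodes and solve the resulting linear system.
Node n1: branches {I1, R1, C1, R3, R4} → V_1 = -2.625+10.64j
Node n2: branches {R1, I2, R2, L1, C2, R5, R6} → V_2 = -0.1043+1.463j
Node n3: branches {L1, V1} → V_3 = -1.373-1.804j
Node n4: branches {R3, V1} → V_4 = 29.43-1.804j
Node n5: branches {I1, I2, R2, C1, C2, R7} → V_5 = 0.004489-0.02686j
Source currents: i(V1)=-0.04320+0.01677j

4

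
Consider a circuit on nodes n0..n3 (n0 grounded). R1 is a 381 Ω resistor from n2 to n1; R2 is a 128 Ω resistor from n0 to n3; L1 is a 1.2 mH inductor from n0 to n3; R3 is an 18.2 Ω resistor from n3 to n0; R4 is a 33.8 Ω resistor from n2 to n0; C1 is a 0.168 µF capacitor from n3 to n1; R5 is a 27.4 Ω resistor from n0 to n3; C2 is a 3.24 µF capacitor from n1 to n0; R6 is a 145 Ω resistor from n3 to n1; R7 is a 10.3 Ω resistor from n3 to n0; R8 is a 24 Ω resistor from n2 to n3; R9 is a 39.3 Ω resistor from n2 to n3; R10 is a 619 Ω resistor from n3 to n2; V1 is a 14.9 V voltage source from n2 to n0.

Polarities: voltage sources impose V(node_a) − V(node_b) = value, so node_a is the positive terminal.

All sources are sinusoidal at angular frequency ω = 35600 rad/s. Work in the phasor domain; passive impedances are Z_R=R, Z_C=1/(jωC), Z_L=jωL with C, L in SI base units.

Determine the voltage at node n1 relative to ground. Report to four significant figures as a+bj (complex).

0.2387-0.5062j V

Element admittances at ω=35600 rad/s:
  Y(R1) = 0.002625+0.000j S between n2,n1
  Y(R2) = 0.007812+0.000j S between n0,n3
  Y(L1) = 0.000-0.02341j S between n0,n3
  Y(R3) = 0.05495+0.000j S between n3,n0
  Y(R4) = 0.02959+0.000j S between n2,n0
  Y(C1) = 0.000+0.005981j S between n3,n1
  Y(R5) = 0.03650+0.000j S between n0,n3
  Y(C2) = 0.000+0.1153j S between n1,n0
  Y(R6) = 0.006897+0.000j S between n3,n1
  Y(R7) = 0.09709+0.000j S between n3,n0
  Y(R8) = 0.04167+0.000j S between n2,n3
  Y(R9) = 0.02545+0.000j S between n2,n3
  Y(R10) = 0.001616+0.000j S between n3,n2
  V1: constraint V(n2)−V(n0) = 14.9
Assemble and solve the 4×4 MNA system:
  V(n1)=0.2387-0.5062j  V(n2)=14.90+0.000j  V(n3)=3.768+0.2338j
  i(V1)=-1.244+0.01474j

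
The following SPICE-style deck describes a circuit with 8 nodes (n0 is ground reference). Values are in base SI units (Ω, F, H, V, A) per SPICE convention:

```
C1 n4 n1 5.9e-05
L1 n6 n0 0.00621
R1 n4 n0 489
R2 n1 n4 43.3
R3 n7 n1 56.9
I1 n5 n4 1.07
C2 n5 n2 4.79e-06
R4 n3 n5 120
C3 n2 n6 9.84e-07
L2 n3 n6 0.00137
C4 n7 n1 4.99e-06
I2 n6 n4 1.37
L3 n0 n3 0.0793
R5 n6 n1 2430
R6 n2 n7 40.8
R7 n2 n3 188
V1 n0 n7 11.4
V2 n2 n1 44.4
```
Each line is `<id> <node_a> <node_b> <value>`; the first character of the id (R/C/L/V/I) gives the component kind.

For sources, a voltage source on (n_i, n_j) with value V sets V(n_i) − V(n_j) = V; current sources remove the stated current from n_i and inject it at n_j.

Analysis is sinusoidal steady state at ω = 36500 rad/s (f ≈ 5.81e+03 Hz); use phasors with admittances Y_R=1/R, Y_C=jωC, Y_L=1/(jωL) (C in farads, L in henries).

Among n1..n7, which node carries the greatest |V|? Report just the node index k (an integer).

3

Element admittances at ω=36500 rad/s:
  Y(C1) = 0.000+2.153j S between n4,n1
  Y(L1) = 0.000-0.004412j S between n6,n0
  Y(R1) = 0.002045+0.000j S between n4,n0
  Y(R2) = 0.02309+0.000j S between n1,n4
  Y(R3) = 0.01757+0.000j S between n7,n1
  I1: injects 1.07 A into n4 (from n5)
  Y(C2) = 0.000+0.1748j S between n5,n2
  Y(R4) = 0.008333+0.000j S between n3,n5
  Y(C3) = 0.000+0.03592j S between n2,n6
  Y(L2) = 0.000-0.02000j S between n3,n6
  Y(C4) = 0.000+0.1821j S between n7,n1
  I2: injects 1.37 A into n4 (from n6)
  Y(L3) = 0.000-0.0003455j S between n0,n3
  Y(R5) = 0.0004115+0.000j S between n6,n1
  Y(R6) = 0.02451+0.000j S between n2,n7
  Y(R7) = 0.005319+0.000j S between n2,n3
  V1: constraint V(n0)−V(n7) = 11.4
  V2: constraint V(n2)−V(n1) = 44.4
Assemble and solve the 9×9 MNA system:
  V(n1)=-12.54+7.061j  V(n2)=31.86+7.061j  V(n3)=44.90+48.66j  V(n4)=-12.53+5.916j  V(n5)=33.58+12.64j  V(n6)=19.60+57.69j  V(n7)=-11.40+0.000j
  i(V1)=0.2457-0.08991j  i(V2)=-3.785-0.09189j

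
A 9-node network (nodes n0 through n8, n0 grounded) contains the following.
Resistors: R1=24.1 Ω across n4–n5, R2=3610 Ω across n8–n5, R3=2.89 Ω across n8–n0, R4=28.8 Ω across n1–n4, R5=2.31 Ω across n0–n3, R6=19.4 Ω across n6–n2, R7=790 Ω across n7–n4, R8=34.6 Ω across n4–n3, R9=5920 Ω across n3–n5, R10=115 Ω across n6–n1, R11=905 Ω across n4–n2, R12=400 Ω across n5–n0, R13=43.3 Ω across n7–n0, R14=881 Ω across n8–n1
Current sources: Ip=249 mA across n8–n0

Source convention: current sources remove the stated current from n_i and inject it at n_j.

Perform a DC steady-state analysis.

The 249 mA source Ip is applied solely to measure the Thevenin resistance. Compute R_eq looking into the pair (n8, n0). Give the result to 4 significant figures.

MNA unknowns: 8 node voltages V₁..V_8
R1: Y=0.04149 on G[4,5]
R2: Y=0.0002770 on G[8,5]
R3: Y=0.3460 on G[8,0]
R4: Y=0.03472 on G[1,4]
R5: Y=0.4329 on G[0,3]
R6: Y=0.05155 on G[6,2]
R7: Y=0.001266 on G[7,4]
R8: Y=0.02890 on G[4,3]
R9: Y=0.0001689 on G[3,5]
R10: Y=0.008696 on G[6,1]
R11: Y=0.001105 on G[4,2]
R12: Y=0.002500 on G[5,0]
R13: Y=0.02309 on G[7,0]
R14: Y=0.001135 on G[8,1]
Ip: z[8]−=0.249, z[0]+=0.249
solve → V1=-0.05149, V2=-0.04875, V3=-0.001909, V4=-0.03032, V5=-0.03279, V6=-0.04915, V7=-0.001576, V8=-0.7169

R_eq = 2.879 Ω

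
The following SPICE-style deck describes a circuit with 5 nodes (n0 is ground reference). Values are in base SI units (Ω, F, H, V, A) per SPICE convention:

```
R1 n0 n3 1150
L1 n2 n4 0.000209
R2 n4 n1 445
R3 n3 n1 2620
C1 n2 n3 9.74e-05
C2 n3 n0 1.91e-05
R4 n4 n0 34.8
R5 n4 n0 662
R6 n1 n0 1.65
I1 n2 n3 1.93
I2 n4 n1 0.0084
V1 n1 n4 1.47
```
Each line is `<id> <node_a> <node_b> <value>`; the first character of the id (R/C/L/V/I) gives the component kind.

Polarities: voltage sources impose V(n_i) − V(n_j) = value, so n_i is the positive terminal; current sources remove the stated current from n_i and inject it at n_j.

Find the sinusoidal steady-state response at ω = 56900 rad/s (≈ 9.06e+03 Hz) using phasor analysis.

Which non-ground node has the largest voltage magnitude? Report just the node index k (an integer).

Apply KCL at each of the 4 non-ground nodes and solve the resulting linear system.
Node n1: branches {R2, R3, R6, I2, V1} → V_1 = 0.1486-0.1923j
Node n2: branches {L1, C1, I1} → V_2 = 0.1346+0.4035j
Node n3: branches {R1, R3, C1, C2, I1} → V_3 = 0.1125+0.04617j
Node n4: branches {L1, R2, R4, R5, I2, V1} → V_4 = -1.321-0.1923j
Source currents: i(V1)=-0.08497+0.1166j

4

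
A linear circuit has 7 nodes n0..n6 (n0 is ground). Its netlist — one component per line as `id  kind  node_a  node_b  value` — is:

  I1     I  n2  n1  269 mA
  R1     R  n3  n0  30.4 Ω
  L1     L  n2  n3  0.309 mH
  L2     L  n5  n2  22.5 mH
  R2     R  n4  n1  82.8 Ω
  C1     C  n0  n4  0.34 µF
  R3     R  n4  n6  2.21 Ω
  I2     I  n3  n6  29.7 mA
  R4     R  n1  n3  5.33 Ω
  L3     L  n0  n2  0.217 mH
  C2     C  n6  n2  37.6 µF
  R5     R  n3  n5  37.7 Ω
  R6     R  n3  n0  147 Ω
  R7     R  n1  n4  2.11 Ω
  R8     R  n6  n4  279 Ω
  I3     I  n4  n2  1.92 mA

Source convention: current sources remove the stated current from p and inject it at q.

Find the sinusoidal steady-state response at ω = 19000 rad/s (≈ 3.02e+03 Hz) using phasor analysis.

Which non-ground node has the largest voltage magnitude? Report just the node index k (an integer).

Apply KCL at each of the 6 non-ground nodes and solve the resulting linear system.
Node n1: branches {I1, R2, R4, R7} → V_1 = 0.8772-0.1305j
Node n2: branches {I1, L1, L2, L3, C2, I3} → V_2 = 0.04135-0.07332j
Node n3: branches {R1, L1, I2, R4, R5, R6} → V_3 = 0.4078+0.1705j
Node n4: branches {R2, C1, R3, R7, R8, I3} → V_4 = 0.5049-0.2466j
Node n5: branches {L2, R5} → V_5 = 0.3837+0.2007j
Node n6: branches {R3, I2, C2, R8} → V_6 = 0.1158-0.3633j

1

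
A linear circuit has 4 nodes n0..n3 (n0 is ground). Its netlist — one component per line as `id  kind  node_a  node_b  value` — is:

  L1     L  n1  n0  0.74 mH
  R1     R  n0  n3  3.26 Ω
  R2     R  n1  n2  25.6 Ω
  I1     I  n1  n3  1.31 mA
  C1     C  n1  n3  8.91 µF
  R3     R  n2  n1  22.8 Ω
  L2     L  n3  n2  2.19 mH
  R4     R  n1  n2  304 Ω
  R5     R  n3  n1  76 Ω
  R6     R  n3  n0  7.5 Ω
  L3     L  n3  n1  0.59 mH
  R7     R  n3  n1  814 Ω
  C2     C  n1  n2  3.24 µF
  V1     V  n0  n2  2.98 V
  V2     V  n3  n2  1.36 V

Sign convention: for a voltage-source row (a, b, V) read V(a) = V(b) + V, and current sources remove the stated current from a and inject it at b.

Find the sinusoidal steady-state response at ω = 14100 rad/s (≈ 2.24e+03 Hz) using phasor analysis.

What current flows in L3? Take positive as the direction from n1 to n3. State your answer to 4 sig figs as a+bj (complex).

-0.2695+0.02184j A

MNA unknowns: 3 node voltages V₁..V_3 plus 2 source currents (V1, V2)
L1: Y=0.000-0.09584j on G[1,0]
R1: Y=0.3067+0.000j on G[0,3]
R2: Y=0.03906+0.000j on G[1,2]
I1: z[1]−=0.00131, z[3]+=0.00131
C1: Y=0.000+0.1256j on G[1,3]
R3: Y=0.04386+0.000j on G[2,1]
L2: Y=0.000-0.03238j on G[3,2]
R4: Y=0.003289+0.000j on G[1,2]
R5: Y=0.01316+0.000j on G[3,1]
R6: Y=0.1333+0.000j on G[3,0]
L3: Y=0.000-0.1202j on G[3,1]
R7: Y=0.001229+0.000j on G[3,1]
C2: Y=0.000+0.04568j on G[1,2]
V1: row V0−V2=2.98, i_V1 at 0,2
V2: row V3−V2=1.36, i_V2 at 3,2
solve → V1=-1.802-2.242j, V2=-2.980+0.000j, V3=-1.620+0.000j
aux → i_V1=-0.9278+0.1727j, i_V2=0.7238+0.01081j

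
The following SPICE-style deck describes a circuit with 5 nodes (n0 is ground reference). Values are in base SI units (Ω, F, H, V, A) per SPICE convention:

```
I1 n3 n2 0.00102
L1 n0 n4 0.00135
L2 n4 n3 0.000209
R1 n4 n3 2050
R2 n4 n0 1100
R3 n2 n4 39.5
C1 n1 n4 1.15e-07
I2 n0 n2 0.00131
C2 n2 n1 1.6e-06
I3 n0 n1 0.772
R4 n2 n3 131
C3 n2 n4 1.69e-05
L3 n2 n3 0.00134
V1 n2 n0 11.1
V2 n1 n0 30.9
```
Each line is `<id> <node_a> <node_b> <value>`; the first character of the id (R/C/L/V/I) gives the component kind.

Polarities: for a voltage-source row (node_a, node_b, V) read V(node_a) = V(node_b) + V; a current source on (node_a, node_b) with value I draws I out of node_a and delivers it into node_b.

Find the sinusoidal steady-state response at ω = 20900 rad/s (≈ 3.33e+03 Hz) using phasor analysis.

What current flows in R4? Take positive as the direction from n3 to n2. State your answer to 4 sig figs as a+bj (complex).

0.009953+0.001033j A

MNA unknowns: 4 node voltages V₁..V_4 plus 2 source currents (V1, V2)
I1: z[3]−=0.00102, z[2]+=0.00102
L1: Y=0.000-0.03544j on G[0,4]
L2: Y=0.000-0.2289j on G[4,3]
R1: Y=0.0004878+0.000j on G[4,3]
R2: Y=0.0009091+0.000j on G[4,0]
R3: Y=0.02532+0.000j on G[2,4]
C1: Y=0.000+0.002403j on G[1,4]
I2: z[0]−=0.00131, z[2]+=0.00131
C2: Y=0.000+0.03344j on G[2,1]
I3: z[0]−=0.772, z[1]+=0.772
R4: Y=0.007634+0.000j on G[2,3]
C3: Y=0.000+0.3532j on G[2,4]
L3: Y=0.000-0.03571j on G[2,3]
V1: row V2−V0=11.1, i_V1 at 2,0
V2: row V1−V0=30.9, i_V2 at 1,0
solve → V1=30.90+0.000j, V2=11.10+0.000j, V3=12.40+0.1354j, V4=12.60+0.2040j
aux → i_V1=-0.01689+1.153j, i_V2=0.7715-0.7061j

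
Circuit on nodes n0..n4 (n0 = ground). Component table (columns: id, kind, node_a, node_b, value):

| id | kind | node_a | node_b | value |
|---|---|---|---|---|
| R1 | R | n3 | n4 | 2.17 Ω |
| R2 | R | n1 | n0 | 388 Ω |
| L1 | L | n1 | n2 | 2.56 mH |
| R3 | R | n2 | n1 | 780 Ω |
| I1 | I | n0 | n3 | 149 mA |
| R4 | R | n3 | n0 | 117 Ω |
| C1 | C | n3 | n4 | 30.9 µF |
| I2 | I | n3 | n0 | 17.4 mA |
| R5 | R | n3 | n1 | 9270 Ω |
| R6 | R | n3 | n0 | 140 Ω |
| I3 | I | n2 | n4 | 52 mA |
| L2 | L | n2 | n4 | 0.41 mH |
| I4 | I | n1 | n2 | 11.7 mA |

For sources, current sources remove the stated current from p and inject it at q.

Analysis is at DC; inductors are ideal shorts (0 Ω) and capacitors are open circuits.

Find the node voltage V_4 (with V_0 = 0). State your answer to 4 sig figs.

MNA unknowns: 4 node voltages V₁..V_4 plus 2 source currents (L1, L2)
R1: Y=0.4608 on G[3,4]
R2: Y=0.002577 on G[1,0]
L1: row V1−V2=0, i_L1 at 1,2
R3: Y=0.001282 on G[2,1]
I1: z[0]−=0.149, z[3]+=0.149
R4: Y=0.008547 on G[3,0]
C1: Y=0.000 on G[3,4]
I2: z[3]−=0.0174, z[0]+=0.0174
R5: Y=0.0001079 on G[3,1]
R6: Y=0.007143 on G[3,0]
I3: z[2]−=0.052, z[4]+=0.052
L2: row V2−V4=0, i_L2 at 2,4
I4: z[1]−=0.0117, z[2]+=0.0117
solve → V1=7.170, V2=7.170, V3=7.210, V4=7.170
aux → i_L1=-0.03017, i_L2=-0.07047

7.170 V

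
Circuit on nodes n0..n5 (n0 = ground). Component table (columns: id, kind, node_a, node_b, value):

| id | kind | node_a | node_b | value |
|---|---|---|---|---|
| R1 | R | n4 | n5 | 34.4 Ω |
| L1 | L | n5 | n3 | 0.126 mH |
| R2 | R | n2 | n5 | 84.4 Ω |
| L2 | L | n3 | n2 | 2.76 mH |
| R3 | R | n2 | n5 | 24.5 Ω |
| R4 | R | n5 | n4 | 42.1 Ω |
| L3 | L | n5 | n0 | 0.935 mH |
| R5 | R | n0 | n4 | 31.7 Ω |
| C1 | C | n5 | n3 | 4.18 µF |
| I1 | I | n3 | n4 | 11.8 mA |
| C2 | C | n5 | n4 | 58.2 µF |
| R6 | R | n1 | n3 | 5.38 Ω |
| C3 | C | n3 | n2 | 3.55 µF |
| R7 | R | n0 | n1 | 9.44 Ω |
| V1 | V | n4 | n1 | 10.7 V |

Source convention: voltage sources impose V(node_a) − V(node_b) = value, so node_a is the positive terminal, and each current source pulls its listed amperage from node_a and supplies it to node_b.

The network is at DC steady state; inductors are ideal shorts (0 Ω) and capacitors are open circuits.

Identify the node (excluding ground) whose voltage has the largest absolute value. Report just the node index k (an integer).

4

MNA unknowns: 5 node voltages V₁..V_5 plus 4 source currents (L1, L2, L3, V1)
R1: Y=0.02907 on G[4,5]
L1: row V5−V3=0, i_L1 at 5,3
R2: Y=0.01185 on G[2,5]
L2: row V3−V2=0, i_L2 at 3,2
R3: Y=0.04082 on G[2,5]
R4: Y=0.02375 on G[5,4]
L3: row V5−V0=0, i_L3 at 5,0
R5: Y=0.03155 on G[0,4]
C1: Y=0.000 on G[5,3]
I1: z[3]−=0.0118, z[4]+=0.0118
C2: Y=0.000 on G[5,4]
R6: Y=0.1859 on G[1,3]
C3: Y=0.000 on G[3,2]
R7: Y=0.1059 on G[0,1]
V1: row V4−V1=10.7, i_V1 at 4,1
solve → V1=-2.368, V2=0.000, V3=0.000, V4=8.332, V5=0.000
aux → i_L1=0.4520, i_L2=0.000, i_L3=-0.01193, i_V1=-0.6911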